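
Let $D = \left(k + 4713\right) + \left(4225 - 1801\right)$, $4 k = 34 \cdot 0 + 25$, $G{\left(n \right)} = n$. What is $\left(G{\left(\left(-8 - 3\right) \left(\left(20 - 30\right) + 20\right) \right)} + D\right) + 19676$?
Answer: $\frac{106837}{4} \approx 26709.0$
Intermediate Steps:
$k = \frac{25}{4}$ ($k = \frac{34 \cdot 0 + 25}{4} = \frac{0 + 25}{4} = \frac{1}{4} \cdot 25 = \frac{25}{4} \approx 6.25$)
$D = \frac{28573}{4}$ ($D = \left(\frac{25}{4} + 4713\right) + \left(4225 - 1801\right) = \frac{18877}{4} + 2424 = \frac{28573}{4} \approx 7143.3$)
$\left(G{\left(\left(-8 - 3\right) \left(\left(20 - 30\right) + 20\right) \right)} + D\right) + 19676 = \left(\left(-8 - 3\right) \left(\left(20 - 30\right) + 20\right) + \frac{28573}{4}\right) + 19676 = \left(- 11 \left(\left(20 - 30\right) + 20\right) + \frac{28573}{4}\right) + 19676 = \left(- 11 \left(-10 + 20\right) + \frac{28573}{4}\right) + 19676 = \left(\left(-11\right) 10 + \frac{28573}{4}\right) + 19676 = \left(-110 + \frac{28573}{4}\right) + 19676 = \frac{28133}{4} + 19676 = \frac{106837}{4}$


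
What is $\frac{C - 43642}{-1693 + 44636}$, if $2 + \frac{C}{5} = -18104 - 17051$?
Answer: $- \frac{219427}{42943} \approx -5.1097$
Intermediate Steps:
$C = -175785$ ($C = -10 + 5 \left(-18104 - 17051\right) = -10 + 5 \left(-35155\right) = -10 - 175775 = -175785$)
$\frac{C - 43642}{-1693 + 44636} = \frac{-175785 - 43642}{-1693 + 44636} = - \frac{219427}{42943}$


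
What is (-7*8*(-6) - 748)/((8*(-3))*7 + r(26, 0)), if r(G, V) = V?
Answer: 103/42 ≈ 2.4524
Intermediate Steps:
(-7*8*(-6) - 748)/((8*(-3))*7 + r(26, 0)) = (-7*8*(-6) - 748)/((8*(-3))*7 + 0) = (-56*(-6) - 748)/(-24*7 + 0) = (336 - 748)/(-168 + 0) = -412/(-168) = -412*(-1/168) = 103/42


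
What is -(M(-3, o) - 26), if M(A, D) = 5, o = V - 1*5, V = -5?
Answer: 21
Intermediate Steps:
o = -10 (o = -5 - 1*5 = -5 - 5 = -10)
-(M(-3, o) - 26) = -(5 - 26) = -1*(-21) = 21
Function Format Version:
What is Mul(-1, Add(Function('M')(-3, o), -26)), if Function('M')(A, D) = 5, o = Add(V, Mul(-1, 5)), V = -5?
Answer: 21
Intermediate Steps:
o = -10 (o = Add(-5, Mul(-1, 5)) = Add(-5, -5) = -10)
Mul(-1, Add(Function('M')(-3, o), -26)) = Mul(-1, Add(5, -26)) = Mul(-1, -21) = 21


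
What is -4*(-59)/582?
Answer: 118/291 ≈ 0.40550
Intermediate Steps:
-4*(-59)/582 = 236*(1/582) = 118/291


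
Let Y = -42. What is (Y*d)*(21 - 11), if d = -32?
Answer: 13440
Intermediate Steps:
(Y*d)*(21 - 11) = (-42*(-32))*(21 - 11) = 1344*10 = 13440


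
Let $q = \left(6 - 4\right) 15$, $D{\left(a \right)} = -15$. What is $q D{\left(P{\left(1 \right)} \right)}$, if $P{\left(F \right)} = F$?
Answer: $-450$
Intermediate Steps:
$q = 30$ ($q = 2 \cdot 15 = 30$)
$q D{\left(P{\left(1 \right)} \right)} = 30 \left(-15\right) = -450$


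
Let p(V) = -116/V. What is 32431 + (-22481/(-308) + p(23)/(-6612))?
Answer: 13124721527/403788 ≈ 32504.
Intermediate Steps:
32431 + (-22481/(-308) + p(23)/(-6612)) = 32431 + (-22481/(-308) - 116/23/(-6612)) = 32431 + (-22481*(-1/308) - 116*1/23*(-1/6612)) = 32431 + (22481/308 - 116/23*(-1/6612)) = 32431 + (22481/308 + 1/1311) = 32431 + 29472899/403788 = 13124721527/403788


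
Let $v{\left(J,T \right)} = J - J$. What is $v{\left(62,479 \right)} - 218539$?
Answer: $-218539$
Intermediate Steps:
$v{\left(J,T \right)} = 0$
$v{\left(62,479 \right)} - 218539 = 0 - 218539 = -218539$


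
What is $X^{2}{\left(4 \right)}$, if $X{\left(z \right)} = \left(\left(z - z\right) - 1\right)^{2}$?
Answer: $1$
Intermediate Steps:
$X{\left(z \right)} = 1$ ($X{\left(z \right)} = \left(0 - 1\right)^{2} = \left(-1\right)^{2} = 1$)
$X^{2}{\left(4 \right)} = 1^{2} = 1$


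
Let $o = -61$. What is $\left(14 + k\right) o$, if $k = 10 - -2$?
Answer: $-1586$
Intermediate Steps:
$k = 12$ ($k = 10 + 2 = 12$)
$\left(14 + k\right) o = \left(14 + 12\right) \left(-61\right) = 26 \left(-61\right) = -1586$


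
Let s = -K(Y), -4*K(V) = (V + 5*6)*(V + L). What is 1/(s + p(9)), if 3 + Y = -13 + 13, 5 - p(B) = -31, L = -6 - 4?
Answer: -4/207 ≈ -0.019324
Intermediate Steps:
L = -10
p(B) = 36 (p(B) = 5 - 1*(-31) = 5 + 31 = 36)
Y = -3 (Y = -3 + (-13 + 13) = -3 + 0 = -3)
K(V) = -(-10 + V)*(30 + V)/4 (K(V) = -(V + 5*6)*(V - 10)/4 = -(V + 30)*(-10 + V)/4 = -(30 + V)*(-10 + V)/4 = -(-10 + V)*(30 + V)/4)
s = -351/4 (s = -(75 - 5*(-3) - ¼*(-3)²) = -(75 + 15 - ¼*9) = -(75 + 15 - 9/4) = -1*351/4 = -351/4 ≈ -87.750)
1/(s + p(9)) = 1/(-351/4 + 36) = 1/(-207/4) = -4/207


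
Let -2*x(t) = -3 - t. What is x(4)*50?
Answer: 175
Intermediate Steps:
x(t) = 3/2 + t/2 (x(t) = -(-3 - t)/2 = 3/2 + t/2)
x(4)*50 = (3/2 + (½)*4)*50 = (3/2 + 2)*50 = (7/2)*50 = 175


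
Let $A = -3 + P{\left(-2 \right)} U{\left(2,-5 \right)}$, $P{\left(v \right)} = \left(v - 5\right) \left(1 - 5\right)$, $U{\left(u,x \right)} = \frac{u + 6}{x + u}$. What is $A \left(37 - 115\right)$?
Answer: $6058$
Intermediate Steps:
$U{\left(u,x \right)} = \frac{6 + u}{u + x}$
$P{\left(v \right)} = 20 - 4 v$ ($P{\left(v \right)} = \left(-5 + v\right) \left(-4\right) = 20 - 4 v$)
$A = - \frac{233}{3}$ ($A = -3 + \left(20 - -8\right) \frac{6 + 2}{2 - 5} = -3 + \left(20 + 8\right) \frac{1}{-3} \cdot 8 = -3 + 28 \left(\left(- \frac{1}{3}\right) 8\right) = -3 + 28 \left(- \frac{8}{3}\right) = -3 - \frac{224}{3} = - \frac{233}{3} \approx -77.667$)
$A \left(37 - 115\right) = - \frac{233 \left(37 - 115\right)}{3} = \left(- \frac{233}{3}\right) \left(-78\right) = 6058$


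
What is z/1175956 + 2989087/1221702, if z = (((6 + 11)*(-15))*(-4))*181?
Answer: 935146353853/359166949278 ≈ 2.6037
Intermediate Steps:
z = 184620 (z = ((17*(-15))*(-4))*181 = -255*(-4)*181 = 1020*181 = 184620)
z/1175956 + 2989087/1221702 = 184620/1175956 + 2989087/1221702 = 184620*(1/1175956) + 2989087*(1/1221702) = 46155/293989 + 2989087/1221702 = 935146353853/359166949278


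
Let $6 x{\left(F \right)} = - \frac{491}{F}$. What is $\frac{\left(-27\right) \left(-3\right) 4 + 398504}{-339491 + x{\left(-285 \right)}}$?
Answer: $- \frac{681995880}{580529119} \approx -1.1748$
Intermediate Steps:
$x{\left(F \right)} = - \frac{491}{6 F}$ ($x{\left(F \right)} = \frac{\left(-491\right) \frac{1}{F}}{6} = - \frac{491}{6 F}$)
$\frac{\left(-27\right) \left(-3\right) 4 + 398504}{-339491 + x{\left(-285 \right)}} = \frac{\left(-27\right) \left(-3\right) 4 + 398504}{-339491 - \frac{491}{6 \left(-285\right)}} = \frac{81 \cdot 4 + 398504}{-339491 - - \frac{491}{1710}} = \frac{324 + 398504}{-339491 + \frac{491}{1710}} = \frac{398828}{- \frac{580529119}{1710}} = 398828 \left(- \frac{1710}{580529119}\right) = - \frac{681995880}{580529119}$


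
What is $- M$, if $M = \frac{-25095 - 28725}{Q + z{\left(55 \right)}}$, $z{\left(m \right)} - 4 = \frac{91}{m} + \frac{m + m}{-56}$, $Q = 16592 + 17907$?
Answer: $\frac{27627600}{17711381} \approx 1.5599$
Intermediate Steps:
$Q = 34499$
$z{\left(m \right)} = 4 + \frac{91}{m} - \frac{m}{28}$ ($z{\left(m \right)} = 4 + \left(\frac{91}{m} + \frac{m + m}{-56}\right) = 4 + \left(\frac{91}{m} + 2 m \left(- \frac{1}{56}\right)\right) = 4 - \left(- \frac{91}{m} + \frac{m}{28}\right) = 4 + \frac{91}{m} - \frac{m}{28}$)
$M = - \frac{27627600}{17711381}$ ($M = \frac{-25095 - 28725}{34499 + \left(4 + \frac{91}{55} - \frac{55}{28}\right)} = - \frac{53820}{34499 + \left(4 + 91 \cdot \frac{1}{55} - \frac{55}{28}\right)} = - \frac{53820}{34499 + \left(4 + \frac{91}{55} - \frac{55}{28}\right)} = - \frac{53820}{34499 + \frac{5683}{1540}} = - \frac{53820}{\frac{53134143}{1540}} = \left(-53820\right) \frac{1540}{53134143} = - \frac{27627600}{17711381} \approx -1.5599$)
$- M = \left(-1\right) \left(- \frac{27627600}{17711381}\right) = \frac{27627600}{17711381}$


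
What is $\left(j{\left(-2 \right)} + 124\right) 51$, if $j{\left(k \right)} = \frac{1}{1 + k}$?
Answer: $6273$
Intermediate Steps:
$\left(j{\left(-2 \right)} + 124\right) 51 = \left(\frac{1}{1 - 2} + 124\right) 51 = \left(\frac{1}{-1} + 124\right) 51 = \left(-1 + 124\right) 51 = 123 \cdot 51 = 6273$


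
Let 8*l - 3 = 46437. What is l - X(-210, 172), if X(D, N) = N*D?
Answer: 41925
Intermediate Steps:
l = 5805 (l = 3/8 + (1/8)*46437 = 3/8 + 46437/8 = 5805)
X(D, N) = D*N
l - X(-210, 172) = 5805 - (-210)*172 = 5805 - 1*(-36120) = 5805 + 36120 = 41925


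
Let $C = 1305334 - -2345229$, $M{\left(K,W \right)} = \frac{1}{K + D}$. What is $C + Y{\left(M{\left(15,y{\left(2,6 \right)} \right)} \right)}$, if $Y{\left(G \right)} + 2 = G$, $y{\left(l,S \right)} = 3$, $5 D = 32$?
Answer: $\frac{390610032}{107} \approx 3.6506 \cdot 10^{6}$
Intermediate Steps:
$D = \frac{32}{5}$ ($D = \frac{1}{5} \cdot 32 = \frac{32}{5} \approx 6.4$)
$M{\left(K,W \right)} = \frac{1}{\frac{32}{5} + K}$ ($M{\left(K,W \right)} = \frac{1}{K + \frac{32}{5}} = \frac{1}{\frac{32}{5} + K}$)
$Y{\left(G \right)} = -2 + G$
$C = 3650563$ ($C = 1305334 + 2345229 = 3650563$)
$C + Y{\left(M{\left(15,y{\left(2,6 \right)} \right)} \right)} = 3650563 - \left(2 - \frac{5}{32 + 5 \cdot 15}\right) = 3650563 - \left(2 - \frac{5}{32 + 75}\right) = 3650563 - \left(2 - \frac{5}{107}\right) = 3650563 + \left(-2 + 5 \cdot \frac{1}{107}\right) = 3650563 + \left(-2 + \frac{5}{107}\right) = 3650563 - \frac{209}{107} = \frac{390610032}{107}$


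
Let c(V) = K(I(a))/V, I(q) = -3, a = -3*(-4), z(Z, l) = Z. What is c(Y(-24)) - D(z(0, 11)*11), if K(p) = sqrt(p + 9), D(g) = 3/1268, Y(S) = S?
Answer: -3/1268 - sqrt(6)/24 ≈ -0.10443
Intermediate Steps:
a = 12
D(g) = 3/1268 (D(g) = 3*(1/1268) = 3/1268)
K(p) = sqrt(9 + p)
c(V) = sqrt(6)/V (c(V) = sqrt(9 - 3)/V = sqrt(6)/V)
c(Y(-24)) - D(z(0, 11)*11) = sqrt(6)/(-24) - 1*3/1268 = sqrt(6)*(-1/24) - 3/1268 = -sqrt(6)/24 - 3/1268 = -3/1268 - sqrt(6)/24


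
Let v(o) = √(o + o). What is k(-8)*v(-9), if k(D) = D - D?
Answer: 0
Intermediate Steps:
k(D) = 0
v(o) = √2*√o (v(o) = √(2*o) = √2*√o)
k(-8)*v(-9) = 0*(√2*√(-9)) = 0*(√2*(3*I)) = 0*(3*I*√2) = 0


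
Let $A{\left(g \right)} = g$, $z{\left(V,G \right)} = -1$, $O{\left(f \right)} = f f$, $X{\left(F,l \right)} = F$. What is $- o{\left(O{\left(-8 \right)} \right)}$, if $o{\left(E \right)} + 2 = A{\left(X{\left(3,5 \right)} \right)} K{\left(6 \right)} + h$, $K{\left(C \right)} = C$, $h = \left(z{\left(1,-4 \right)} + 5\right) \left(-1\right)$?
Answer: $-12$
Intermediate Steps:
$O{\left(f \right)} = f^{2}$
$h = -4$ ($h = \left(-1 + 5\right) \left(-1\right) = 4 \left(-1\right) = -4$)
$o{\left(E \right)} = 12$ ($o{\left(E \right)} = -2 + \left(3 \cdot 6 - 4\right) = -2 + \left(18 - 4\right) = -2 + 14 = 12$)
$- o{\left(O{\left(-8 \right)} \right)} = \left(-1\right) 12 = -12$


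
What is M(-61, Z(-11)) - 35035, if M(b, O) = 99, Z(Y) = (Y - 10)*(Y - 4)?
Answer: -34936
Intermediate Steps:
Z(Y) = (-10 + Y)*(-4 + Y)
M(-61, Z(-11)) - 35035 = 99 - 35035 = -34936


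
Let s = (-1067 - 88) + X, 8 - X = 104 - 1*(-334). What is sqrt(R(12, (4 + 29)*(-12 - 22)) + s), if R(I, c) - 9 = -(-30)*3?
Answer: I*sqrt(1486) ≈ 38.549*I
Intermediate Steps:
X = -430 (X = 8 - (104 - 1*(-334)) = 8 - (104 + 334) = 8 - 1*438 = 8 - 438 = -430)
s = -1585 (s = (-1067 - 88) - 430 = -1155 - 430 = -1585)
R(I, c) = 99 (R(I, c) = 9 - (-30)*3 = 9 - 6*(-15) = 9 + 90 = 99)
sqrt(R(12, (4 + 29)*(-12 - 22)) + s) = sqrt(99 - 1585) = sqrt(-1486) = I*sqrt(1486)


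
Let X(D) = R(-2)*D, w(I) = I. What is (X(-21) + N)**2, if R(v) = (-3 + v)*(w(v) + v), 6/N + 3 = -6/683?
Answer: 83559152356/469225 ≈ 1.7808e+5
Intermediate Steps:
N = -1366/685 (N = 6/(-3 - 6/683) = 6/(-2055/683) = 6*(-683/2055) = -1366/685 ≈ -1.9942)
R(v) = 2*v*(-3 + v) (R(v) = (-3 + v)*(v + v) = (-3 + v)*(2*v) = 2*v*(-3 + v))
X(D) = 20*D (X(D) = (2*(-2)*(-3 - 2))*D = (2*(-2)*(-5))*D = 20*D)
(X(-21) + N)**2 = (20*(-21) - 1366/685)**2 = (-420 - 1366/685)**2 = (-289066/685)**2 = 83559152356/469225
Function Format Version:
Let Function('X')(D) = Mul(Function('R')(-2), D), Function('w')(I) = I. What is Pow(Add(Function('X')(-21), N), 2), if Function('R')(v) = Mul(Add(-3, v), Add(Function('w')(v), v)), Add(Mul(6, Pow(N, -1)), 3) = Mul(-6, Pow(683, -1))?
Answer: Rational(83559152356, 469225) ≈ 1.7808e+5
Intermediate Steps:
N = Rational(-1366, 685) (N = Mul(6, Pow(Add(-3, Mul(-6, Pow(683, -1))), -1)) = Mul(6, Pow(Add(-3, Mul(-6, Rational(1, 683))), -1)) = Mul(6, Pow(Add(-3, Rational(-6, 683)), -1)) = Mul(6, Pow(Rational(-2055, 683), -1)) = Mul(6, Rational(-683, 2055)) = Rational(-1366, 685) ≈ -1.9942)
Function('R')(v) = Mul(2, v, Add(-3, v)) (Function('R')(v) = Mul(Add(-3, v), Add(v, v)) = Mul(Add(-3, v), Mul(2, v)) = Mul(2, v, Add(-3, v)))
Function('X')(D) = Mul(20, D) (Function('X')(D) = Mul(Mul(2, -2, Add(-3, -2)), D) = Mul(Mul(2, -2, -5), D) = Mul(20, D))
Pow(Add(Function('X')(-21), N), 2) = Pow(Add(Mul(20, -21), Rational(-1366, 685)), 2) = Pow(Add(-420, Rational(-1366, 685)), 2) = Pow(Rational(-289066, 685), 2) = Rational(83559152356, 469225)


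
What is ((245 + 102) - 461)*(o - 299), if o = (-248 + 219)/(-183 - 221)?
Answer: 6883719/202 ≈ 34078.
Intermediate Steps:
o = 29/404 (o = -29/(-404) = -29*(-1/404) = 29/404 ≈ 0.071782)
((245 + 102) - 461)*(o - 299) = ((245 + 102) - 461)*(29/404 - 299) = (347 - 461)*(-120767/404) = -114*(-120767/404) = 6883719/202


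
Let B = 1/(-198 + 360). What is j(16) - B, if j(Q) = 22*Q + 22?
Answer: 60587/162 ≈ 373.99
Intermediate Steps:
B = 1/162 ≈ 0.0061728
j(Q) = 22 + 22*Q
j(16) - B = (22 + 22*16) - 1*1/162 = (22 + 352) - 1/162 = 374 - 1/162 = 60587/162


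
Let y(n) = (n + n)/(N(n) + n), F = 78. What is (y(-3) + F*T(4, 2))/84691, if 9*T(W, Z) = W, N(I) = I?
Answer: 107/254073 ≈ 0.00042114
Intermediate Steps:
y(n) = 1 (y(n) = (n + n)/(n + n) = (2*n)/((2*n)) = (2*n)*(1/(2*n)) = 1)
T(W, Z) = W/9
(y(-3) + F*T(4, 2))/84691 = (1 + 78*((⅑)*4))/84691 = (1 + 78*(4/9))*(1/84691) = (1 + 104/3)*(1/84691) = (107/3)*(1/84691) = 107/254073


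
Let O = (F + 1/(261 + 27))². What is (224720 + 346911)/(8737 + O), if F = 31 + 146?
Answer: 47413361664/3323336257 ≈ 14.267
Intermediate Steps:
F = 177
O = 2598654529/82944 (O = (177 + 1/(261 + 27))² = (177 + 1/288)² = (50977/288)² = 2598654529/82944 ≈ 31330.)
(224720 + 346911)/(8737 + O) = (224720 + 346911)/(8737 + 2598654529/82944) = 571631/(3323336257/82944) = 571631*(82944/3323336257) = 47413361664/3323336257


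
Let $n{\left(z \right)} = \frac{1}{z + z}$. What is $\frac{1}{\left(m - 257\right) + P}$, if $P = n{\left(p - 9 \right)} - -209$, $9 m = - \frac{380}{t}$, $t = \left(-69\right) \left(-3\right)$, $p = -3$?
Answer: $- \frac{14904}{719053} \approx -0.020727$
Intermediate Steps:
$t = 207$
$m = - \frac{380}{1863}$ ($m = \frac{\left(-380\right) \frac{1}{207}}{9} = \frac{1}{9} \left(- \frac{380}{207}\right) = - \frac{380}{1863} \approx -0.20397$)
$n{\left(z \right)} = \frac{1}{2 z}$
$P = \frac{5015}{24}$ ($P = \frac{1}{2 \left(-3 - 9\right)} - -209 = \frac{1}{2 \left(-12\right)} + 209 = \frac{1}{2} \left(- \frac{1}{12}\right) + 209 = - \frac{1}{24} + 209 = \frac{5015}{24} \approx 208.96$)
$\frac{1}{\left(m - 257\right) + P} = \frac{1}{\left(- \frac{380}{1863} - 257\right) + \frac{5015}{24}} = \frac{1}{- \frac{479171}{1863} + \frac{5015}{24}} = \frac{1}{- \frac{719053}{14904}} = - \frac{14904}{719053}$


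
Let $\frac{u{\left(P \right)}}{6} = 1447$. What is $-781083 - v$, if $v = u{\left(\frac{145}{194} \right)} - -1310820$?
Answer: $-2100585$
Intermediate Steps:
$u{\left(P \right)} = 8682$ ($u{\left(P \right)} = 6 \cdot 1447 = 8682$)
$v = 1319502$ ($v = 8682 - -1310820 = 8682 + 1310820 = 1319502$)
$-781083 - v = -781083 - 1319502 = -2100585$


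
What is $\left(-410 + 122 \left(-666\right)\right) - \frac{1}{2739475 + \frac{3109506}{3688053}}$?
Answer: $- \frac{275019435363720625}{3367777367227} \approx -81662.0$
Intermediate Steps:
$\left(-410 + 122 \left(-666\right)\right) - \frac{1}{2739475 + \frac{3109506}{3688053}} = \left(-410 - 81252\right) - \frac{1}{2739475 + 3109506 \cdot \frac{1}{3688053}} = -81662 - \frac{1}{2739475 + \frac{1036502}{1229351}} = -81662 - \frac{1}{\frac{3367777367227}{1229351}} = -81662 - \frac{1229351}{3367777367227} = - \frac{275019435363720625}{3367777367227}$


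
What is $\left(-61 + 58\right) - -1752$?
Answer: $1749$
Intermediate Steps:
$\left(-61 + 58\right) - -1752 = -3 + 1752 = 1749$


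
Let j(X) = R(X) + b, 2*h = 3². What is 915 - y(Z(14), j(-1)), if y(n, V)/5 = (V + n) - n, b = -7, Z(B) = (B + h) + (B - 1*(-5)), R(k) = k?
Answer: 955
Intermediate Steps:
h = 9/2 (h = (½)*3² = (½)*9 = 9/2 ≈ 4.5000)
Z(B) = 19/2 + 2*B (Z(B) = (B + 9/2) + (B - 1*(-5)) = (9/2 + B) + (B + 5) = (9/2 + B) + (5 + B) = 19/2 + 2*B)
j(X) = -7 + X (j(X) = X - 7 = -7 + X)
y(n, V) = 5*V (y(n, V) = 5*((V + n) - n) = 5*V)
915 - y(Z(14), j(-1)) = 915 - 5*(-7 - 1) = 915 - 5*(-8) = 915 - 1*(-40) = 915 + 40 = 955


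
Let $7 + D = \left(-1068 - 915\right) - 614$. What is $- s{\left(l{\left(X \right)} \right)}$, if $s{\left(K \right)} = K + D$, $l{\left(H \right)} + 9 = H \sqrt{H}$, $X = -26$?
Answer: $2613 + 26 i \sqrt{26} \approx 2613.0 + 132.57 i$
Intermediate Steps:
$l{\left(H \right)} = -9 + H^{\frac{3}{2}}$ ($l{\left(H \right)} = -9 + H \sqrt{H} = -9 + H^{\frac{3}{2}}$)
$D = -2604$ ($D = -7 - 2597 = -2604$)
$s{\left(K \right)} = -2604 + K$ ($s{\left(K \right)} = K - 2604 = -2604 + K$)
$- s{\left(l{\left(X \right)} \right)} = - (-2604 - \left(9 - \left(-26\right)^{\frac{3}{2}}\right)) = - (-2604 - \left(9 + 26 i \sqrt{26}\right)) = - (-2613 - 26 i \sqrt{26}) = 2613 + 26 i \sqrt{26}$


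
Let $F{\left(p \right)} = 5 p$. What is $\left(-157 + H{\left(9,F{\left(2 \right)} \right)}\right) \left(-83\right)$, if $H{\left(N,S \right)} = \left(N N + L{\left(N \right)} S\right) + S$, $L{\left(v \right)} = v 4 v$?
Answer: $-263442$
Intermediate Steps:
$L{\left(v \right)} = 4 v^{2}$ ($L{\left(v \right)} = 4 v v = 4 v^{2}$)
$H{\left(N,S \right)} = S + N^{2} + 4 S N^{2}$ ($H{\left(N,S \right)} = \left(N N + 4 N^{2} S\right) + S = \left(N^{2} + 4 S N^{2}\right) + S = S + N^{2} + 4 S N^{2}$)
$\left(-157 + H{\left(9,F{\left(2 \right)} \right)}\right) \left(-83\right) = \left(-157 + \left(5 \cdot 2 + 9^{2} + 4 \cdot 5 \cdot 2 \cdot 9^{2}\right)\right) \left(-83\right) = \left(-157 + \left(10 + 81 + 4 \cdot 10 \cdot 81\right)\right) \left(-83\right) = \left(-157 + \left(10 + 81 + 3240\right)\right) \left(-83\right) = \left(-157 + 3331\right) \left(-83\right) = 3174 \left(-83\right) = -263442$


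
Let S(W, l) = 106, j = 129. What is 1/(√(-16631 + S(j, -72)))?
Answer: -I*√661/3305 ≈ -0.0077791*I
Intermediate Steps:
1/(√(-16631 + S(j, -72))) = 1/(√(-16631 + 106)) = 1/(√(-16525)) = 1/(5*I*√661) = -I*√661/3305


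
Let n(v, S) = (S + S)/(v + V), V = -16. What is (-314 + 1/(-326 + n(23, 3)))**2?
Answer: 510754638241/5180176 ≈ 98598.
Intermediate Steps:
n(v, S) = 2*S/(-16 + v) (n(v, S) = (S + S)/(v - 16) = (2*S)/(-16 + v) = 2*S/(-16 + v))
(-314 + 1/(-326 + n(23, 3)))**2 = (-314 + 1/(-326 + 2*3/(-16 + 23)))**2 = (-314 + 1/(-326 + 2*3/7))**2 = (-314 + 1/(-326 + 2*3*(1/7)))**2 = (-314 + 1/(-326 + 6/7))**2 = (-314 + 1/(-2276/7))**2 = (-314 - 7/2276)**2 = (-714671/2276)**2 = 510754638241/5180176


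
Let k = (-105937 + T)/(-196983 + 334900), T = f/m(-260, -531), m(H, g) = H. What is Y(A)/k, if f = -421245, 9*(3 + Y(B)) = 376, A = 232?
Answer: -2502917716/48820275 ≈ -51.268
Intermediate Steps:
Y(B) = 349/9 (Y(B) = -3 + (⅑)*376 = -3 + 376/9 = 349/9)
T = 84249/52 (T = -421245/(-260) = -421245*(-1/260) = 84249/52 ≈ 1620.2)
k = -5424475/7171684 (k = (-105937 + 84249/52)/(-196983 + 334900) = -5424475/52/137917 = -5424475/52*1/137917 = -5424475/7171684 ≈ -0.75637)
Y(A)/k = 349/(9*(-5424475/7171684)) = (349/9)*(-7171684/5424475) = -2502917716/48820275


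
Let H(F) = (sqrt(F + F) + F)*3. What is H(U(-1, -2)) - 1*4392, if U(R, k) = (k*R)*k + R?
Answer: -4407 + 3*I*sqrt(10) ≈ -4407.0 + 9.4868*I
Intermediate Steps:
U(R, k) = R + R*k**2 (U(R, k) = (R*k)*k + R = R*k**2 + R = R + R*k**2)
H(F) = 3*F + 3*sqrt(2)*sqrt(F) (H(F) = (sqrt(2*F) + F)*3 = (sqrt(2)*sqrt(F) + F)*3 = (F + sqrt(2)*sqrt(F))*3 = 3*F + 3*sqrt(2)*sqrt(F))
H(U(-1, -2)) - 1*4392 = (3*(-(1 + (-2)**2)) + 3*sqrt(2)*sqrt(-(1 + (-2)**2))) - 1*4392 = (3*(-(1 + 4)) + 3*sqrt(2)*sqrt(-(1 + 4))) - 4392 = (3*(-1*5) + 3*sqrt(2)*sqrt(-1*5)) - 4392 = (3*(-5) + 3*sqrt(2)*sqrt(-5)) - 4392 = (-15 + 3*sqrt(2)*(I*sqrt(5))) - 4392 = (-15 + 3*I*sqrt(10)) - 4392 = -4407 + 3*I*sqrt(10)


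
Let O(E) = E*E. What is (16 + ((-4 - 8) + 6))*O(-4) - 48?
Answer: 112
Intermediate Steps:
O(E) = E²
(16 + ((-4 - 8) + 6))*O(-4) - 48 = (16 + ((-4 - 8) + 6))*(-4)² - 48 = (16 + (-12 + 6))*16 - 48 = (16 - 6)*16 - 48 = 10*16 - 48 = 160 - 48 = 112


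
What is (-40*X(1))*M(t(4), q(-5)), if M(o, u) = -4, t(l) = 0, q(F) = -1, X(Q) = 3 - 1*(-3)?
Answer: 960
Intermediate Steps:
X(Q) = 6 (X(Q) = 3 + 3 = 6)
(-40*X(1))*M(t(4), q(-5)) = -40*6*(-4) = -240*(-4) = 960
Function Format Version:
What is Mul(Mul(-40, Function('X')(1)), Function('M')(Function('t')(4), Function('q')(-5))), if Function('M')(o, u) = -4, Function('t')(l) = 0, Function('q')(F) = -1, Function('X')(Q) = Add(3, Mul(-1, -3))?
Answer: 960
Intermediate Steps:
Function('X')(Q) = 6 (Function('X')(Q) = Add(3, 3) = 6)
Mul(Mul(-40, Function('X')(1)), Function('M')(Function('t')(4), Function('q')(-5))) = Mul(Mul(-40, 6), -4) = Mul(-240, -4) = 960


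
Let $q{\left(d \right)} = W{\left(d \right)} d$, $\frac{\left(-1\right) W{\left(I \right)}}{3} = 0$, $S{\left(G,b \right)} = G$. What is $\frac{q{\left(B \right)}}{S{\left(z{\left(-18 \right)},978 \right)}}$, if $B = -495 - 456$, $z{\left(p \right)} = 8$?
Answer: $0$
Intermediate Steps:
$B = -951$
$W{\left(I \right)} = 0$ ($W{\left(I \right)} = \left(-3\right) 0 = 0$)
$q{\left(d \right)} = 0$ ($q{\left(d \right)} = 0 d = 0$)
$\frac{q{\left(B \right)}}{S{\left(z{\left(-18 \right)},978 \right)}} = \frac{0}{8} = 0 \cdot \frac{1}{8} = 0$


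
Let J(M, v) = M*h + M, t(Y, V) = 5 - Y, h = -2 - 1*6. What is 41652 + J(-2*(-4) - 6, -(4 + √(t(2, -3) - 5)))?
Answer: 41638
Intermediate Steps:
h = -8 (h = -2 - 6 = -8)
J(M, v) = -7*M (J(M, v) = M*(-8) + M = -8*M + M = -7*M)
41652 + J(-2*(-4) - 6, -(4 + √(t(2, -3) - 5))) = 41652 - 7*(-2*(-4) - 6) = 41652 - 7*(8 - 6) = 41652 - 7*2 = 41652 - 14 = 41638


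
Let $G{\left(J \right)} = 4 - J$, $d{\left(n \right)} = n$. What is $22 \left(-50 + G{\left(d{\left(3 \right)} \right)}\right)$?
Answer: $-1078$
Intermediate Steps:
$22 \left(-50 + G{\left(d{\left(3 \right)} \right)}\right) = 22 \left(-50 + \left(4 - 3\right)\right) = 22 \left(-50 + 1\right) = 22 \left(-49\right) = -1078$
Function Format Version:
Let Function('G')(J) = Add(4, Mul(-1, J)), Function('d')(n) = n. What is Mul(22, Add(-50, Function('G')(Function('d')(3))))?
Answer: -1078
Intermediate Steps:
Mul(22, Add(-50, Function('G')(Function('d')(3)))) = Mul(22, Add(-50, Add(4, Mul(-1, 3)))) = Mul(22, Add(-50, Add(4, -3))) = Mul(22, Add(-50, 1)) = Mul(22, -49) = -1078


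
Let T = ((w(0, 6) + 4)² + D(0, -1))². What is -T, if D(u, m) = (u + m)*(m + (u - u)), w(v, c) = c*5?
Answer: -1338649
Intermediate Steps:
w(v, c) = 5*c
D(u, m) = m*(m + u) (D(u, m) = (m + u)*(m + 0) = (m + u)*m = m*(m + u))
T = 1338649 (T = ((5*6 + 4)² - (-1 + 0))² = ((30 + 4)² - 1*(-1))² = (34² + 1)² = (1156 + 1)² = 1157² = 1338649)
-T = -1*1338649 = -1338649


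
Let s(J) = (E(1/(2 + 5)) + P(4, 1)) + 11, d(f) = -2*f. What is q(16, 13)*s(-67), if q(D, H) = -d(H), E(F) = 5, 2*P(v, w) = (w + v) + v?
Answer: 533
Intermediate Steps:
P(v, w) = v + w/2 (P(v, w) = ((w + v) + v)/2 = ((v + w) + v)/2 = (w + 2*v)/2 = v + w/2)
q(D, H) = 2*H (q(D, H) = -(-2)*H = 2*H)
s(J) = 41/2 (s(J) = (5 + (4 + (½)*1)) + 11 = (5 + (4 + ½)) + 11 = (5 + 9/2) + 11 = 19/2 + 11 = 41/2)
q(16, 13)*s(-67) = (2*13)*(41/2) = 26*(41/2) = 533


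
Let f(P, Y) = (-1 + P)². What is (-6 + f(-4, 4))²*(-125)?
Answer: -45125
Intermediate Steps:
(-6 + f(-4, 4))²*(-125) = (-6 + (-1 - 4)²)²*(-125) = (-6 + (-5)²)²*(-125) = (-6 + 25)²*(-125) = 19²*(-125) = 361*(-125) = -45125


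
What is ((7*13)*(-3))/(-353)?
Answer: 273/353 ≈ 0.77337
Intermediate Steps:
((7*13)*(-3))/(-353) = (91*(-3))*(-1/353) = -273*(-1/353) = 273/353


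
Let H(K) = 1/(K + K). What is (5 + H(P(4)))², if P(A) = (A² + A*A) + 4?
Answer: 130321/5184 ≈ 25.139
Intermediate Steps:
P(A) = 4 + 2*A² (P(A) = (A² + A²) + 4 = 2*A² + 4 = 4 + 2*A²)
H(K) = 1/(2*K)
(5 + H(P(4)))² = (5 + 1/(2*(4 + 2*4²)))² = (5 + 1/(2*(4 + 2*16)))² = (5 + 1/(2*(4 + 32)))² = (5 + (½)/36)² = (5 + (½)*(1/36))² = (5 + 1/72)² = (361/72)² = 130321/5184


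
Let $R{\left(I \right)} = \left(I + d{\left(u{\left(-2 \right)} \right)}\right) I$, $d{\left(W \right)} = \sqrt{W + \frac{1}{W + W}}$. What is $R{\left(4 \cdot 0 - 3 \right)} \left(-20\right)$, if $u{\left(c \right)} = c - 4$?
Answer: $-180 + 10 i \sqrt{219} \approx -180.0 + 147.99 i$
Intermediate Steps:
$u{\left(c \right)} = -4 + c$ ($u{\left(c \right)} = c - 4 = -4 + c$)
$d{\left(W \right)} = \sqrt{W + \frac{1}{2 W}}$
$R{\left(I \right)} = I \left(I + \frac{i \sqrt{219}}{6}\right)$ ($R{\left(I \right)} = \left(I + \frac{\sqrt{\frac{2}{-4 - 2} + 4 \left(-4 - 2\right)}}{2}\right) I = \left(I + \frac{\sqrt{\frac{2}{-6} + 4 \left(-6\right)}}{2}\right) I = \left(I + \frac{\sqrt{2 \left(- \frac{1}{6}\right) - 24}}{2}\right) I = \left(I + \frac{\sqrt{- \frac{1}{3} - 24}}{2}\right) I = \left(I + \frac{\sqrt{- \frac{73}{3}}}{2}\right) I = \left(I + \frac{\frac{1}{3} i \sqrt{219}}{2}\right) I = \left(I + \frac{i \sqrt{219}}{6}\right) I = I \left(I + \frac{i \sqrt{219}}{6}\right)$)
$R{\left(4 \cdot 0 - 3 \right)} \left(-20\right) = \frac{\left(4 \cdot 0 - 3\right) \left(6 \left(4 \cdot 0 - 3\right) + i \sqrt{219}\right)}{6} \left(-20\right) = \frac{\left(0 - 3\right) \left(6 \left(0 - 3\right) + i \sqrt{219}\right)}{6} \left(-20\right) = \frac{1}{6} \left(-3\right) \left(6 \left(-3\right) + i \sqrt{219}\right) \left(-20\right) = \frac{1}{6} \left(-3\right) \left(-18 + i \sqrt{219}\right) \left(-20\right) = \left(9 - \frac{i \sqrt{219}}{2}\right) \left(-20\right) = -180 + 10 i \sqrt{219}$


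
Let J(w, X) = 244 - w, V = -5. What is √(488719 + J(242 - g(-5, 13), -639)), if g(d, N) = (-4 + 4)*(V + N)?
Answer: √488721 ≈ 699.09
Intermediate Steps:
g(d, N) = 0 (g(d, N) = (-4 + 4)*(-5 + N) = 0*(-5 + N) = 0)
√(488719 + J(242 - g(-5, 13), -639)) = √(488719 + (244 - (242 - 1*0))) = √(488719 + (244 - (242 + 0))) = √(488719 + (244 - 1*242)) = √(488719 + (244 - 242)) = √(488719 + 2) = √488721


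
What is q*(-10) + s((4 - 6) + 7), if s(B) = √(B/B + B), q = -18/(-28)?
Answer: -45/7 + √6 ≈ -3.9791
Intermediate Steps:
q = 9/14 (q = -18*(-1/28) = 9/14 ≈ 0.64286)
s(B) = √(1 + B)
q*(-10) + s((4 - 6) + 7) = (9/14)*(-10) + √(1 + ((4 - 6) + 7)) = -45/7 + √(1 + (-2 + 7)) = -45/7 + √(1 + 5) = -45/7 + √6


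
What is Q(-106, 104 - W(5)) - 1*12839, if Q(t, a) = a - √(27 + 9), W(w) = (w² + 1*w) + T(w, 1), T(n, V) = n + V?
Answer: -12777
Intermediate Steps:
T(n, V) = V + n
W(w) = 1 + w² + 2*w (W(w) = (w² + 1*w) + (1 + w) = (w² + w) + (1 + w) = (w + w²) + (1 + w) = 1 + w² + 2*w)
Q(t, a) = -6 + a (Q(t, a) = a - √36 = a - 1*6 = a - 6 = -6 + a)
Q(-106, 104 - W(5)) - 1*12839 = (-6 + (104 - (1 + 5² + 2*5))) - 1*12839 = (-6 + (104 - (1 + 25 + 10))) - 12839 = (-6 + (104 - 1*36)) - 12839 = (-6 + (104 - 36)) - 12839 = (-6 + 68) - 12839 = 62 - 12839 = -12777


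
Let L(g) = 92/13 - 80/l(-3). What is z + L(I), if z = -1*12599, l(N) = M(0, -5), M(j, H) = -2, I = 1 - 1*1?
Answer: -163175/13 ≈ -12552.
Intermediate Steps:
I = 0 (I = 1 - 1 = 0)
l(N) = -2
L(g) = 612/13 (L(g) = 92/13 - 80/(-2) = 92*(1/13) - 80*(-½) = 92/13 + 40 = 612/13)
z = -12599
z + L(I) = -12599 + 612/13 = -163175/13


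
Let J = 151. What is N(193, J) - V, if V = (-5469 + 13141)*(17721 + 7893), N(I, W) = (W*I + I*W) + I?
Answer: -196452129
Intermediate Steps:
N(I, W) = I + 2*I*W (N(I, W) = (I*W + I*W) + I = 2*I*W + I = I + 2*I*W)
V = 196510608 (V = 7672*25614 = 196510608)
N(193, J) - V = 193*(1 + 2*151) - 1*196510608 = 193*(1 + 302) - 196510608 = 193*303 - 196510608 = 58479 - 196510608 = -196452129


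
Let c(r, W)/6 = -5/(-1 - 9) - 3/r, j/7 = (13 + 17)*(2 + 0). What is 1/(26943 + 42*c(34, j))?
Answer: 17/459795 ≈ 3.6973e-5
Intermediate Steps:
j = 420 (j = 7*((13 + 17)*(2 + 0)) = 7*(30*2) = 7*60 = 420)
c(r, W) = 3 - 18/r (c(r, W) = 6*(-5/(-1 - 9) - 3/r) = 6*(-5/(-10) - 3/r) = 6*(-5*(-1/10) - 3/r) = 6*(1/2 - 3/r) = 3 - 18/r)
1/(26943 + 42*c(34, j)) = 1/(26943 + 42*(3 - 18/34)) = 1/(26943 + 42*(3 - 18*1/34)) = 1/(26943 + 42*(3 - 9/17)) = 1/(26943 + 42*(42/17)) = 1/(26943 + 1764/17) = 1/(459795/17) = 17/459795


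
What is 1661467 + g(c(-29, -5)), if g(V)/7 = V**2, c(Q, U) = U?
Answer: 1661642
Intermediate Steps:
g(V) = 7*V**2
1661467 + g(c(-29, -5)) = 1661467 + 7*(-5)**2 = 1661467 + 7*25 = 1661467 + 175 = 1661642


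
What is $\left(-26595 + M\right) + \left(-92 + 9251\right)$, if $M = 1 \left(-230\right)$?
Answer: $-17666$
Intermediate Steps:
$M = -230$
$\left(-26595 + M\right) + \left(-92 + 9251\right) = \left(-26595 - 230\right) + \left(-92 + 9251\right) = -26825 + 9159 = -17666$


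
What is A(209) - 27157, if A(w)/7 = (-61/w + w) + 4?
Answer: -5364621/209 ≈ -25668.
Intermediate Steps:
A(w) = 28 - 427/w + 7*w (A(w) = 7*((-61/w + w) + 4) = 7*((w - 61/w) + 4) = 7*(4 + w - 61/w) = 28 - 427/w + 7*w)
A(209) - 27157 = (28 - 427/209 + 7*209) - 27157 = (28 - 427*1/209 + 1463) - 27157 = (28 - 427/209 + 1463) - 27157 = 311192/209 - 27157 = -5364621/209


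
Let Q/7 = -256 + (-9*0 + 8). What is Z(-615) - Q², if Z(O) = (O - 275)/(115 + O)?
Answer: -150684711/50 ≈ -3.0137e+6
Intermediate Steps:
Z(O) = (-275 + O)/(115 + O)
Q = -1736 (Q = 7*(-256 + (-9*0 + 8)) = 7*(-256 + (0 + 8)) = 7*(-256 + 8) = 7*(-248) = -1736)
Z(-615) - Q² = (-275 - 615)/(115 - 615) - 1*(-1736)² = -890/(-500) - 1*3013696 = -1/500*(-890) - 3013696 = 89/50 - 3013696 = -150684711/50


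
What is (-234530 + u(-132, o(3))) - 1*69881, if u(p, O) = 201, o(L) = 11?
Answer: -304210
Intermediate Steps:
(-234530 + u(-132, o(3))) - 1*69881 = (-234530 + 201) - 1*69881 = -234329 - 69881 = -304210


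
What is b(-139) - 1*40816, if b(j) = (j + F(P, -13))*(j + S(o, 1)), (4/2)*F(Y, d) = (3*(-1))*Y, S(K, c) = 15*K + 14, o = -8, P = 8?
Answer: -3821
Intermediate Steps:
S(K, c) = 14 + 15*K
F(Y, d) = -3*Y/2 (F(Y, d) = ((3*(-1))*Y)/2 = (-3*Y)/2 = -3*Y/2)
b(j) = (-106 + j)*(-12 + j) (b(j) = (j - 3/2*8)*(j + (14 + 15*(-8))) = (j - 12)*(j + (14 - 120)) = (-12 + j)*(j - 106) = (-12 + j)*(-106 + j) = (-106 + j)*(-12 + j))
b(-139) - 1*40816 = (1272 + (-139)**2 - 118*(-139)) - 1*40816 = (1272 + 19321 + 16402) - 40816 = 36995 - 40816 = -3821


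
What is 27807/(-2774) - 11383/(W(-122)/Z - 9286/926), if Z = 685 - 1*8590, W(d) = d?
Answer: 114551224115427/101657194046 ≈ 1126.8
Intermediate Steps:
Z = -7905 (Z = 685 - 8590 = -7905)
27807/(-2774) - 11383/(W(-122)/Z - 9286/926) = 27807/(-2774) - 11383/(-122/(-7905) - 9286/926) = 27807*(-1/2774) - 11383/(-122*(-1/7905) - 9286*1/926) = -27807/2774 - 11383/(122/7905 - 4643/463) = -27807/2774 - 11383/(-36646429/3660015) = -27807/2774 - 11383*(-3660015/36646429) = -27807/2774 + 41661950745/36646429 = 114551224115427/101657194046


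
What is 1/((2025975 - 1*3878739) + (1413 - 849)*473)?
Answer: -1/1585992 ≈ -6.3052e-7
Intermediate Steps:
1/((2025975 - 1*3878739) + (1413 - 849)*473) = 1/((2025975 - 3878739) + 564*473) = 1/(-1852764 + 266772) = 1/(-1585992) = -1/1585992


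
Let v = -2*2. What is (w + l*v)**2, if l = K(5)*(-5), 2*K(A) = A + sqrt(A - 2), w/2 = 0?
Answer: 2800 + 1000*sqrt(3) ≈ 4532.0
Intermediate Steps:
v = -4
w = 0 (w = 2*0 = 0)
K(A) = A/2 + sqrt(-2 + A)/2 (K(A) = (A + sqrt(A - 2))/2 = (A + sqrt(-2 + A))/2 = A/2 + sqrt(-2 + A)/2)
l = -25/2 - 5*sqrt(3)/2 (l = ((1/2)*5 + sqrt(-2 + 5)/2)*(-5) = (5/2 + sqrt(3)/2)*(-5) = -25/2 - 5*sqrt(3)/2 ≈ -16.830)
(w + l*v)**2 = (0 + (-25/2 - 5*sqrt(3)/2)*(-4))**2 = (0 + (50 + 10*sqrt(3)))**2 = (50 + 10*sqrt(3))**2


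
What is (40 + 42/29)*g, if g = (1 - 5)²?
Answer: 19232/29 ≈ 663.17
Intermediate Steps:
g = 16 (g = (-4)² = 16)
(40 + 42/29)*g = (40 + 42/29)*16 = (1202/29)*16 = 19232/29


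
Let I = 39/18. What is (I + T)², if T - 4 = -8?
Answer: 121/36 ≈ 3.3611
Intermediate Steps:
T = -4 (T = 4 - 8 = -4)
I = 13/6 (I = 39*(1/18) = 13/6 ≈ 2.1667)
(I + T)² = (13/6 - 4)² = (-11/6)² = 121/36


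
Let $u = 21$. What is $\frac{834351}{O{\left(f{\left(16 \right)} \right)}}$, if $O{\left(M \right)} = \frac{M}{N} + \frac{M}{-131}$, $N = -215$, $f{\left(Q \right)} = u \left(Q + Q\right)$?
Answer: $- \frac{1119023615}{11072} \approx -1.0107 \cdot 10^{5}$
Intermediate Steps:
$f{\left(Q \right)} = 42 Q$ ($f{\left(Q \right)} = 21 \left(Q + Q\right) = 21 \cdot 2 Q = 42 Q$)
$O{\left(M \right)} = - \frac{346 M}{28165}$ ($O{\left(M \right)} = \frac{M}{-215} + \frac{M}{-131} = M \left(- \frac{1}{215}\right) + M \left(- \frac{1}{131}\right) = - \frac{M}{215} - \frac{M}{131} = - \frac{346 M}{28165}$)
$\frac{834351}{O{\left(f{\left(16 \right)} \right)}} = \frac{834351}{\left(- \frac{346}{28165}\right) 42 \cdot 16} = \frac{834351}{\left(- \frac{346}{28165}\right) 672} = \frac{834351}{- \frac{232512}{28165}} = 834351 \left(- \frac{28165}{232512}\right) = - \frac{1119023615}{11072}$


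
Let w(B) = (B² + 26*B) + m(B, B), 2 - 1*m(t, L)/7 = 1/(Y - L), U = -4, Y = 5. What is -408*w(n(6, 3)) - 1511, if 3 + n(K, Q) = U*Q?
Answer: 301199/5 ≈ 60240.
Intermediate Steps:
m(t, L) = 14 - 7/(5 - L)
n(K, Q) = -3 - 4*Q
w(B) = B² + 26*B + 7*(-9 + 2*B)/(-5 + B) (w(B) = (B² + 26*B) + 7*(-9 + 2*B)/(-5 + B) = B² + 26*B + 7*(-9 + 2*B)/(-5 + B))
-408*w(n(6, 3)) - 1511 = -408*(-63 + 14*(-3 - 4*3) + (-3 - 4*3)*(-5 + (-3 - 4*3))*(26 + (-3 - 4*3)))/(-5 + (-3 - 4*3)) - 1511 = -408*(-63 + 14*(-3 - 12) + (-3 - 12)*(-5 + (-3 - 12))*(26 + (-3 - 12)))/(-5 + (-3 - 12)) - 1511 = -408*(-63 + 14*(-15) - 15*(-5 - 15)*(26 - 15))/(-5 - 15) - 1511 = -408*(-63 - 210 - 15*(-20)*11)/(-20) - 1511 = -(-102)*(-63 - 210 + 3300)/5 - 1511 = -(-102)*3027/5 - 1511 = -408*(-3027/20) - 1511 = 308754/5 - 1511 = 301199/5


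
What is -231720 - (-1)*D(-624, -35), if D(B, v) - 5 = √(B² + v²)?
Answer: -231715 + √390601 ≈ -2.3109e+5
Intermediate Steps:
D(B, v) = 5 + √(B² + v²)
-231720 - (-1)*D(-624, -35) = -231720 - (-1)*(5 + √((-624)² + (-35)²)) = -231720 - (-1)*(5 + √(389376 + 1225)) = -231720 - (-1)*(5 + √390601) = -231720 - (-5 - √390601) = -231720 + (5 + √390601) = -231715 + √390601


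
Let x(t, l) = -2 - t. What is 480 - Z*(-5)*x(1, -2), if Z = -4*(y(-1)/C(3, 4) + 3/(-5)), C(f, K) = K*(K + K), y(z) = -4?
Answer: 873/2 ≈ 436.50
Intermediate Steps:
C(f, K) = 2*K**2 (C(f, K) = K*(2*K) = 2*K**2)
Z = 29/10 (Z = -4*(-4/(2*4**2) + 3/(-5)) = -4*(-4/(2*16) + 3*(-1/5)) = -4*(-4/32 - 3/5) = -4*(-4*1/32 - 3/5) = -4*(-1/8 - 3/5) = -4*(-29/40) = 29/10 ≈ 2.9000)
480 - Z*(-5)*x(1, -2) = 480 - (29/10)*(-5)*(-2 - 1*1) = 480 - (-29)*(-2 - 1)/2 = 480 - (-29)*(-3)/2 = 480 - 1*87/2 = 480 - 87/2 = 873/2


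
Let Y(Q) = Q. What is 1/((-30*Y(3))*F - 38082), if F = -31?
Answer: -1/35292 ≈ -2.8335e-5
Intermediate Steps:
1/((-30*Y(3))*F - 38082) = 1/(-30*3*(-31) - 38082) = 1/(-90*(-31) - 38082) = 1/(2790 - 38082) = 1/(-35292) = -1/35292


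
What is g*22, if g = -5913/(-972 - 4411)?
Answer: 130086/5383 ≈ 24.166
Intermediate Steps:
g = 5913/5383 (g = -5913/(-5383) = -5913*(-1/5383) = 5913/5383 ≈ 1.0985)
g*22 = (5913/5383)*22 = 130086/5383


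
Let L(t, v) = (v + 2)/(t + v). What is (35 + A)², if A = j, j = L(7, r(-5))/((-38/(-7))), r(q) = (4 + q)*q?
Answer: 256288081/207936 ≈ 1232.5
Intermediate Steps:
r(q) = q*(4 + q)
L(t, v) = (2 + v)/(t + v)
j = 49/456 (j = ((2 - 5*(4 - 5))/(7 - 5*(4 - 5)))/((-38/(-7))) = ((2 - 5*(-1))/(7 - 5*(-1)))/((-38*(-⅐))) = ((2 + 5)/(7 + 5))/(38/7) = (7/12)*(7/38) = 49/456 ≈ 0.10746)
A = 49/456 ≈ 0.10746
(35 + A)² = (35 + 49/456)² = (16009/456)² = 256288081/207936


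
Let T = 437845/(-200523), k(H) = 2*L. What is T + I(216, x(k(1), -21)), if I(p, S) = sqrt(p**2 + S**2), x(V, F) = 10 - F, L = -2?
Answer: -437845/200523 + sqrt(47617) ≈ 216.03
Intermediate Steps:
k(H) = -4 (k(H) = 2*(-2) = -4)
T = -437845/200523 (T = 437845*(-1/200523) = -437845/200523 ≈ -2.1835)
I(p, S) = sqrt(S**2 + p**2)
T + I(216, x(k(1), -21)) = -437845/200523 + sqrt((10 - 1*(-21))**2 + 216**2) = -437845/200523 + sqrt((10 + 21)**2 + 46656) = -437845/200523 + sqrt(31**2 + 46656) = -437845/200523 + sqrt(961 + 46656) = -437845/200523 + sqrt(47617)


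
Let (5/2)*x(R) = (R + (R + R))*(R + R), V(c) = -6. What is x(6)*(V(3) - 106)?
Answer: -48384/5 ≈ -9676.8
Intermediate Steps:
x(R) = 12*R²/5 (x(R) = 2*((R + (R + R))*(R + R))/5 = 2*((R + 2*R)*(2*R))/5 = 2*((3*R)*(2*R))/5 = 2*(6*R²)/5 = 12*R²/5)
x(6)*(V(3) - 106) = ((12/5)*6²)*(-6 - 106) = ((12/5)*36)*(-112) = (432/5)*(-112) = -48384/5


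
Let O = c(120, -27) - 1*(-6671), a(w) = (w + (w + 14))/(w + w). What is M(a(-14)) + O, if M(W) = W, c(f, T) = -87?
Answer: 13169/2 ≈ 6584.5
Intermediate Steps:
a(w) = (14 + 2*w)/(2*w) (a(w) = (w + (14 + w))/((2*w)) = (14 + 2*w)*(1/(2*w)) = (14 + 2*w)/(2*w))
O = 6584 (O = -87 - 1*(-6671) = -87 + 6671 = 6584)
M(a(-14)) + O = (7 - 14)/(-14) + 6584 = -1/14*(-7) + 6584 = 1/2 + 6584 = 13169/2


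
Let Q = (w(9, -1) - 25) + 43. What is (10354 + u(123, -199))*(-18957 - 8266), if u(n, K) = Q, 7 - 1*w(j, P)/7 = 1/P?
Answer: -283881444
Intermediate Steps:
w(j, P) = 49 - 7/P
Q = 74 (Q = ((49 - 7/(-1)) - 25) + 43 = ((49 - 7*(-1)) - 25) + 43 = ((49 + 7) - 25) + 43 = (56 - 25) + 43 = 31 + 43 = 74)
u(n, K) = 74
(10354 + u(123, -199))*(-18957 - 8266) = (10354 + 74)*(-18957 - 8266) = 10428*(-27223) = -283881444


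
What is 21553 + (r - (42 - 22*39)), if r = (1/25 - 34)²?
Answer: 14701426/625 ≈ 23522.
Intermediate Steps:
r = 720801/625 (r = (1/25 - 34)² = (-849/25)² = 720801/625 ≈ 1153.3)
21553 + (r - (42 - 22*39)) = 21553 + (720801/625 - (42 - 22*39)) = 21553 + (720801/625 - (42 - 858)) = 21553 + (720801/625 - 1*(-816)) = 21553 + (720801/625 + 816) = 21553 + 1230801/625 = 14701426/625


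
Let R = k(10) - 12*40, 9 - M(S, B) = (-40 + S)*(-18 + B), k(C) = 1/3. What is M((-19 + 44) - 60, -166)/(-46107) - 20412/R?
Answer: 947751167/22115991 ≈ 42.854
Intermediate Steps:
k(C) = 1/3
M(S, B) = 9 - (-40 + S)*(-18 + B)
R = -1439/3 (R = 1/3 - 12*40 = 1/3 - 480 = -1439/3 ≈ -479.67)
M((-19 + 44) - 60, -166)/(-46107) - 20412/R = (-711 + 18*((-19 + 44) - 60) + 40*(-166) - 1*(-166)*((-19 + 44) - 60))/(-46107) - 20412/(-1439/3) = (-711 + 18*(25 - 60) - 6640 - 1*(-166)*(25 - 60))*(-1/46107) - 20412*(-3/1439) = (-711 + 18*(-35) - 6640 - 1*(-166)*(-35))*(-1/46107) + 61236/1439 = (-711 - 630 - 6640 - 5810)*(-1/46107) + 61236/1439 = -13791*(-1/46107) + 61236/1439 = 4597/15369 + 61236/1439 = 947751167/22115991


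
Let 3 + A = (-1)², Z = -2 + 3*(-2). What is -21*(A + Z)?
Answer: 210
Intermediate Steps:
Z = -8 (Z = -2 - 6 = -8)
A = -2 (A = -3 + (-1)² = -3 + 1 = -2)
-21*(A + Z) = -21*(-2 - 8) = -21*(-10) = 210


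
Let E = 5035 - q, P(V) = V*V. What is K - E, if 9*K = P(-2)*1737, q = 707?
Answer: -3556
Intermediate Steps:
P(V) = V²
K = 772 (K = ((-2)²*1737)/9 = (4*1737)/9 = (⅑)*6948 = 772)
E = 4328 (E = 5035 - 1*707 = 5035 - 707 = 4328)
K - E = 772 - 1*4328 = 772 - 4328 = -3556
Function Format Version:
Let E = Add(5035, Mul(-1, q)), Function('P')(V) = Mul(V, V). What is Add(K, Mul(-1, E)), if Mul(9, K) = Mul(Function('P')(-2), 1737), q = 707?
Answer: -3556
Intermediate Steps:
Function('P')(V) = Pow(V, 2)
K = 772 (K = Mul(Rational(1, 9), Mul(Pow(-2, 2), 1737)) = Mul(Rational(1, 9), Mul(4, 1737)) = Mul(Rational(1, 9), 6948) = 772)
E = 4328 (E = Add(5035, Mul(-1, 707)) = Add(5035, -707) = 4328)
Add(K, Mul(-1, E)) = Add(772, Mul(-1, 4328)) = Add(772, -4328) = -3556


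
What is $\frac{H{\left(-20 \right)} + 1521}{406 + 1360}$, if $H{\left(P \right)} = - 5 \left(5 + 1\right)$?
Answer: $\frac{1491}{1766} \approx 0.84428$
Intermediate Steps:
$H{\left(P \right)} = -30$ ($H{\left(P \right)} = \left(-5\right) 6 = -30$)
$\frac{H{\left(-20 \right)} + 1521}{406 + 1360} = \frac{-30 + 1521}{406 + 1360} = \frac{1491}{1766}$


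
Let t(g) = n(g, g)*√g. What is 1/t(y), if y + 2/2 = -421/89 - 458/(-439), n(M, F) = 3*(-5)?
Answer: I*√1788748522/1373460 ≈ 0.030793*I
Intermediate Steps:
n(M, F) = -15
y = -183128/39071 (y = -1 + (-421/89 - 458/(-439)) = -1 + (-421*1/89 - 458*(-1/439)) = -1 + (-421/89 + 458/439) = -1 - 144057/39071 = -183128/39071 ≈ -4.6871)
t(g) = -15*√g
1/t(y) = 1/(-30*I*√1788748522/39071) = I*√1788748522/1373460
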